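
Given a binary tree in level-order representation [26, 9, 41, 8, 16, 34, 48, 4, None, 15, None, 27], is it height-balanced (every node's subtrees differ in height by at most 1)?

Tree (level-order array): [26, 9, 41, 8, 16, 34, 48, 4, None, 15, None, 27]
Definition: a tree is height-balanced if, at every node, |h(left) - h(right)| <= 1 (empty subtree has height -1).
Bottom-up per-node check:
  node 4: h_left=-1, h_right=-1, diff=0 [OK], height=0
  node 8: h_left=0, h_right=-1, diff=1 [OK], height=1
  node 15: h_left=-1, h_right=-1, diff=0 [OK], height=0
  node 16: h_left=0, h_right=-1, diff=1 [OK], height=1
  node 9: h_left=1, h_right=1, diff=0 [OK], height=2
  node 27: h_left=-1, h_right=-1, diff=0 [OK], height=0
  node 34: h_left=0, h_right=-1, diff=1 [OK], height=1
  node 48: h_left=-1, h_right=-1, diff=0 [OK], height=0
  node 41: h_left=1, h_right=0, diff=1 [OK], height=2
  node 26: h_left=2, h_right=2, diff=0 [OK], height=3
All nodes satisfy the balance condition.
Result: Balanced


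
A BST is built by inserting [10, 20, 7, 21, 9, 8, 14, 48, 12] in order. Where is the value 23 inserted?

Starting tree (level order): [10, 7, 20, None, 9, 14, 21, 8, None, 12, None, None, 48]
Insertion path: 10 -> 20 -> 21 -> 48
Result: insert 23 as left child of 48
Final tree (level order): [10, 7, 20, None, 9, 14, 21, 8, None, 12, None, None, 48, None, None, None, None, 23]


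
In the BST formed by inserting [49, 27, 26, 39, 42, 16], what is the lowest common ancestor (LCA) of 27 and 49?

Tree insertion order: [49, 27, 26, 39, 42, 16]
Tree (level-order array): [49, 27, None, 26, 39, 16, None, None, 42]
In a BST, the LCA of p=27, q=49 is the first node v on the
root-to-leaf path with p <= v <= q (go left if both < v, right if both > v).
Walk from root:
  at 49: 27 <= 49 <= 49, this is the LCA
LCA = 49


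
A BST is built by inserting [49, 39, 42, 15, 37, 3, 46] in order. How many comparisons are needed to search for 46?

Search path for 46: 49 -> 39 -> 42 -> 46
Found: True
Comparisons: 4


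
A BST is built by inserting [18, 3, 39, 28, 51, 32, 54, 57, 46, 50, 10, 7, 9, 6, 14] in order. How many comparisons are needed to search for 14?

Search path for 14: 18 -> 3 -> 10 -> 14
Found: True
Comparisons: 4


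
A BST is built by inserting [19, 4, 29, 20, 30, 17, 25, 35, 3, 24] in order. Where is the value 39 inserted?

Starting tree (level order): [19, 4, 29, 3, 17, 20, 30, None, None, None, None, None, 25, None, 35, 24]
Insertion path: 19 -> 29 -> 30 -> 35
Result: insert 39 as right child of 35
Final tree (level order): [19, 4, 29, 3, 17, 20, 30, None, None, None, None, None, 25, None, 35, 24, None, None, 39]


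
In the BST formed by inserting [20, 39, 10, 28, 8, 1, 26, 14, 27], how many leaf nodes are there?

Tree built from: [20, 39, 10, 28, 8, 1, 26, 14, 27]
Tree (level-order array): [20, 10, 39, 8, 14, 28, None, 1, None, None, None, 26, None, None, None, None, 27]
Rule: A leaf has 0 children.
Per-node child counts:
  node 20: 2 child(ren)
  node 10: 2 child(ren)
  node 8: 1 child(ren)
  node 1: 0 child(ren)
  node 14: 0 child(ren)
  node 39: 1 child(ren)
  node 28: 1 child(ren)
  node 26: 1 child(ren)
  node 27: 0 child(ren)
Matching nodes: [1, 14, 27]
Count of leaf nodes: 3


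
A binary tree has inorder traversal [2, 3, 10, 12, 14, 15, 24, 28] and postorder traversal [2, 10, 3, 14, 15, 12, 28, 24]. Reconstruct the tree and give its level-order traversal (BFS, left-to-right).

Inorder:   [2, 3, 10, 12, 14, 15, 24, 28]
Postorder: [2, 10, 3, 14, 15, 12, 28, 24]
Algorithm: postorder visits root last, so walk postorder right-to-left;
each value is the root of the current inorder slice — split it at that
value, recurse on the right subtree first, then the left.
Recursive splits:
  root=24; inorder splits into left=[2, 3, 10, 12, 14, 15], right=[28]
  root=28; inorder splits into left=[], right=[]
  root=12; inorder splits into left=[2, 3, 10], right=[14, 15]
  root=15; inorder splits into left=[14], right=[]
  root=14; inorder splits into left=[], right=[]
  root=3; inorder splits into left=[2], right=[10]
  root=10; inorder splits into left=[], right=[]
  root=2; inorder splits into left=[], right=[]
Reconstructed level-order: [24, 12, 28, 3, 15, 2, 10, 14]


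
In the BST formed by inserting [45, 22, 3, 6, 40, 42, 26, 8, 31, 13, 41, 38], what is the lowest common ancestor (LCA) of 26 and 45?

Tree insertion order: [45, 22, 3, 6, 40, 42, 26, 8, 31, 13, 41, 38]
Tree (level-order array): [45, 22, None, 3, 40, None, 6, 26, 42, None, 8, None, 31, 41, None, None, 13, None, 38]
In a BST, the LCA of p=26, q=45 is the first node v on the
root-to-leaf path with p <= v <= q (go left if both < v, right if both > v).
Walk from root:
  at 45: 26 <= 45 <= 45, this is the LCA
LCA = 45


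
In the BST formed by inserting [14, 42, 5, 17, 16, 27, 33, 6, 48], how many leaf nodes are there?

Tree built from: [14, 42, 5, 17, 16, 27, 33, 6, 48]
Tree (level-order array): [14, 5, 42, None, 6, 17, 48, None, None, 16, 27, None, None, None, None, None, 33]
Rule: A leaf has 0 children.
Per-node child counts:
  node 14: 2 child(ren)
  node 5: 1 child(ren)
  node 6: 0 child(ren)
  node 42: 2 child(ren)
  node 17: 2 child(ren)
  node 16: 0 child(ren)
  node 27: 1 child(ren)
  node 33: 0 child(ren)
  node 48: 0 child(ren)
Matching nodes: [6, 16, 33, 48]
Count of leaf nodes: 4


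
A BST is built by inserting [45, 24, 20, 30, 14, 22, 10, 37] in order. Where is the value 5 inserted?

Starting tree (level order): [45, 24, None, 20, 30, 14, 22, None, 37, 10]
Insertion path: 45 -> 24 -> 20 -> 14 -> 10
Result: insert 5 as left child of 10
Final tree (level order): [45, 24, None, 20, 30, 14, 22, None, 37, 10, None, None, None, None, None, 5]


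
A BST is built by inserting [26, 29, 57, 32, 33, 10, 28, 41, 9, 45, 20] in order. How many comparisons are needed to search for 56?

Search path for 56: 26 -> 29 -> 57 -> 32 -> 33 -> 41 -> 45
Found: False
Comparisons: 7


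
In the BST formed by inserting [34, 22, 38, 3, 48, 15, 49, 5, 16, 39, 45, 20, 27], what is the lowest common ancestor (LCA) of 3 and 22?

Tree insertion order: [34, 22, 38, 3, 48, 15, 49, 5, 16, 39, 45, 20, 27]
Tree (level-order array): [34, 22, 38, 3, 27, None, 48, None, 15, None, None, 39, 49, 5, 16, None, 45, None, None, None, None, None, 20]
In a BST, the LCA of p=3, q=22 is the first node v on the
root-to-leaf path with p <= v <= q (go left if both < v, right if both > v).
Walk from root:
  at 34: both 3 and 22 < 34, go left
  at 22: 3 <= 22 <= 22, this is the LCA
LCA = 22


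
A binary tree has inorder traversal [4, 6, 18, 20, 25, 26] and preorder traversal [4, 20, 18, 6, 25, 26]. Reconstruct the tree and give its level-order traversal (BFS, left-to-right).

Inorder:  [4, 6, 18, 20, 25, 26]
Preorder: [4, 20, 18, 6, 25, 26]
Algorithm: preorder visits root first, so consume preorder in order;
for each root, split the current inorder slice at that value into
left-subtree inorder and right-subtree inorder, then recurse.
Recursive splits:
  root=4; inorder splits into left=[], right=[6, 18, 20, 25, 26]
  root=20; inorder splits into left=[6, 18], right=[25, 26]
  root=18; inorder splits into left=[6], right=[]
  root=6; inorder splits into left=[], right=[]
  root=25; inorder splits into left=[], right=[26]
  root=26; inorder splits into left=[], right=[]
Reconstructed level-order: [4, 20, 18, 25, 6, 26]


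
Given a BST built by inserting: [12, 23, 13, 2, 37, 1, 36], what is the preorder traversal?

Tree insertion order: [12, 23, 13, 2, 37, 1, 36]
Tree (level-order array): [12, 2, 23, 1, None, 13, 37, None, None, None, None, 36]
Preorder traversal: [12, 2, 1, 23, 13, 37, 36]


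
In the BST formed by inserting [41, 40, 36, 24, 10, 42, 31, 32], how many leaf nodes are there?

Tree built from: [41, 40, 36, 24, 10, 42, 31, 32]
Tree (level-order array): [41, 40, 42, 36, None, None, None, 24, None, 10, 31, None, None, None, 32]
Rule: A leaf has 0 children.
Per-node child counts:
  node 41: 2 child(ren)
  node 40: 1 child(ren)
  node 36: 1 child(ren)
  node 24: 2 child(ren)
  node 10: 0 child(ren)
  node 31: 1 child(ren)
  node 32: 0 child(ren)
  node 42: 0 child(ren)
Matching nodes: [10, 32, 42]
Count of leaf nodes: 3


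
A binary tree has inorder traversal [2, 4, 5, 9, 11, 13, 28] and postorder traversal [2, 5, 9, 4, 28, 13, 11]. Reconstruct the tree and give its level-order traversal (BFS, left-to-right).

Inorder:   [2, 4, 5, 9, 11, 13, 28]
Postorder: [2, 5, 9, 4, 28, 13, 11]
Algorithm: postorder visits root last, so walk postorder right-to-left;
each value is the root of the current inorder slice — split it at that
value, recurse on the right subtree first, then the left.
Recursive splits:
  root=11; inorder splits into left=[2, 4, 5, 9], right=[13, 28]
  root=13; inorder splits into left=[], right=[28]
  root=28; inorder splits into left=[], right=[]
  root=4; inorder splits into left=[2], right=[5, 9]
  root=9; inorder splits into left=[5], right=[]
  root=5; inorder splits into left=[], right=[]
  root=2; inorder splits into left=[], right=[]
Reconstructed level-order: [11, 4, 13, 2, 9, 28, 5]


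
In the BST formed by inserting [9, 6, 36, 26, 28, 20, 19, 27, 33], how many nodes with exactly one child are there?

Tree built from: [9, 6, 36, 26, 28, 20, 19, 27, 33]
Tree (level-order array): [9, 6, 36, None, None, 26, None, 20, 28, 19, None, 27, 33]
Rule: These are nodes with exactly 1 non-null child.
Per-node child counts:
  node 9: 2 child(ren)
  node 6: 0 child(ren)
  node 36: 1 child(ren)
  node 26: 2 child(ren)
  node 20: 1 child(ren)
  node 19: 0 child(ren)
  node 28: 2 child(ren)
  node 27: 0 child(ren)
  node 33: 0 child(ren)
Matching nodes: [36, 20]
Count of nodes with exactly one child: 2


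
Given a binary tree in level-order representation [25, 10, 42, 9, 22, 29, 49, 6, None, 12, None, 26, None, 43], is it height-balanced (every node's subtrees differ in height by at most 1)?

Tree (level-order array): [25, 10, 42, 9, 22, 29, 49, 6, None, 12, None, 26, None, 43]
Definition: a tree is height-balanced if, at every node, |h(left) - h(right)| <= 1 (empty subtree has height -1).
Bottom-up per-node check:
  node 6: h_left=-1, h_right=-1, diff=0 [OK], height=0
  node 9: h_left=0, h_right=-1, diff=1 [OK], height=1
  node 12: h_left=-1, h_right=-1, diff=0 [OK], height=0
  node 22: h_left=0, h_right=-1, diff=1 [OK], height=1
  node 10: h_left=1, h_right=1, diff=0 [OK], height=2
  node 26: h_left=-1, h_right=-1, diff=0 [OK], height=0
  node 29: h_left=0, h_right=-1, diff=1 [OK], height=1
  node 43: h_left=-1, h_right=-1, diff=0 [OK], height=0
  node 49: h_left=0, h_right=-1, diff=1 [OK], height=1
  node 42: h_left=1, h_right=1, diff=0 [OK], height=2
  node 25: h_left=2, h_right=2, diff=0 [OK], height=3
All nodes satisfy the balance condition.
Result: Balanced


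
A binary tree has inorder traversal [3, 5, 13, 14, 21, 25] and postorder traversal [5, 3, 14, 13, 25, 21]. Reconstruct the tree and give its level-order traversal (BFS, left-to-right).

Inorder:   [3, 5, 13, 14, 21, 25]
Postorder: [5, 3, 14, 13, 25, 21]
Algorithm: postorder visits root last, so walk postorder right-to-left;
each value is the root of the current inorder slice — split it at that
value, recurse on the right subtree first, then the left.
Recursive splits:
  root=21; inorder splits into left=[3, 5, 13, 14], right=[25]
  root=25; inorder splits into left=[], right=[]
  root=13; inorder splits into left=[3, 5], right=[14]
  root=14; inorder splits into left=[], right=[]
  root=3; inorder splits into left=[], right=[5]
  root=5; inorder splits into left=[], right=[]
Reconstructed level-order: [21, 13, 25, 3, 14, 5]


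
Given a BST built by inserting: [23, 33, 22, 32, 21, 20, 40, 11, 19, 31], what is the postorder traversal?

Tree insertion order: [23, 33, 22, 32, 21, 20, 40, 11, 19, 31]
Tree (level-order array): [23, 22, 33, 21, None, 32, 40, 20, None, 31, None, None, None, 11, None, None, None, None, 19]
Postorder traversal: [19, 11, 20, 21, 22, 31, 32, 40, 33, 23]


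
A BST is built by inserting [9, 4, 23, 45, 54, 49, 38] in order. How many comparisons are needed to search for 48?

Search path for 48: 9 -> 23 -> 45 -> 54 -> 49
Found: False
Comparisons: 5


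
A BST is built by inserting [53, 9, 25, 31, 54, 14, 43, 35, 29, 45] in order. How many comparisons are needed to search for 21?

Search path for 21: 53 -> 9 -> 25 -> 14
Found: False
Comparisons: 4


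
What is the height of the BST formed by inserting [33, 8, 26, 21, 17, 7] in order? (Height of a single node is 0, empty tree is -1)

Insertion order: [33, 8, 26, 21, 17, 7]
Tree (level-order array): [33, 8, None, 7, 26, None, None, 21, None, 17]
Compute height bottom-up (empty subtree = -1):
  height(7) = 1 + max(-1, -1) = 0
  height(17) = 1 + max(-1, -1) = 0
  height(21) = 1 + max(0, -1) = 1
  height(26) = 1 + max(1, -1) = 2
  height(8) = 1 + max(0, 2) = 3
  height(33) = 1 + max(3, -1) = 4
Height = 4


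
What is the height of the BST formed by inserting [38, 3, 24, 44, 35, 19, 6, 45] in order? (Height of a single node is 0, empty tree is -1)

Insertion order: [38, 3, 24, 44, 35, 19, 6, 45]
Tree (level-order array): [38, 3, 44, None, 24, None, 45, 19, 35, None, None, 6]
Compute height bottom-up (empty subtree = -1):
  height(6) = 1 + max(-1, -1) = 0
  height(19) = 1 + max(0, -1) = 1
  height(35) = 1 + max(-1, -1) = 0
  height(24) = 1 + max(1, 0) = 2
  height(3) = 1 + max(-1, 2) = 3
  height(45) = 1 + max(-1, -1) = 0
  height(44) = 1 + max(-1, 0) = 1
  height(38) = 1 + max(3, 1) = 4
Height = 4


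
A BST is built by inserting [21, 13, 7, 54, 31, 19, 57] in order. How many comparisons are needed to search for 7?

Search path for 7: 21 -> 13 -> 7
Found: True
Comparisons: 3


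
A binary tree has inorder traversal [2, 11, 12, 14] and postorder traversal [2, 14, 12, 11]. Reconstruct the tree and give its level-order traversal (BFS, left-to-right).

Inorder:   [2, 11, 12, 14]
Postorder: [2, 14, 12, 11]
Algorithm: postorder visits root last, so walk postorder right-to-left;
each value is the root of the current inorder slice — split it at that
value, recurse on the right subtree first, then the left.
Recursive splits:
  root=11; inorder splits into left=[2], right=[12, 14]
  root=12; inorder splits into left=[], right=[14]
  root=14; inorder splits into left=[], right=[]
  root=2; inorder splits into left=[], right=[]
Reconstructed level-order: [11, 2, 12, 14]


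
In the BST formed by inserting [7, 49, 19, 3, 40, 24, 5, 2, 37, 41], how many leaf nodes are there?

Tree built from: [7, 49, 19, 3, 40, 24, 5, 2, 37, 41]
Tree (level-order array): [7, 3, 49, 2, 5, 19, None, None, None, None, None, None, 40, 24, 41, None, 37]
Rule: A leaf has 0 children.
Per-node child counts:
  node 7: 2 child(ren)
  node 3: 2 child(ren)
  node 2: 0 child(ren)
  node 5: 0 child(ren)
  node 49: 1 child(ren)
  node 19: 1 child(ren)
  node 40: 2 child(ren)
  node 24: 1 child(ren)
  node 37: 0 child(ren)
  node 41: 0 child(ren)
Matching nodes: [2, 5, 37, 41]
Count of leaf nodes: 4


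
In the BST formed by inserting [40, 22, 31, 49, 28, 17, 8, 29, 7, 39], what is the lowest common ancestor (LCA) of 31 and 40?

Tree insertion order: [40, 22, 31, 49, 28, 17, 8, 29, 7, 39]
Tree (level-order array): [40, 22, 49, 17, 31, None, None, 8, None, 28, 39, 7, None, None, 29]
In a BST, the LCA of p=31, q=40 is the first node v on the
root-to-leaf path with p <= v <= q (go left if both < v, right if both > v).
Walk from root:
  at 40: 31 <= 40 <= 40, this is the LCA
LCA = 40


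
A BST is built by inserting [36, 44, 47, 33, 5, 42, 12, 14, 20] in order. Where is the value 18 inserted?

Starting tree (level order): [36, 33, 44, 5, None, 42, 47, None, 12, None, None, None, None, None, 14, None, 20]
Insertion path: 36 -> 33 -> 5 -> 12 -> 14 -> 20
Result: insert 18 as left child of 20
Final tree (level order): [36, 33, 44, 5, None, 42, 47, None, 12, None, None, None, None, None, 14, None, 20, 18]


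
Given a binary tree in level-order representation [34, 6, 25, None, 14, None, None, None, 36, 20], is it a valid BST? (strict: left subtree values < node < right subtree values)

Level-order array: [34, 6, 25, None, 14, None, None, None, 36, 20]
Validate using subtree bounds (lo, hi): at each node, require lo < value < hi,
then recurse left with hi=value and right with lo=value.
Preorder trace (stopping at first violation):
  at node 34 with bounds (-inf, +inf): OK
  at node 6 with bounds (-inf, 34): OK
  at node 14 with bounds (6, 34): OK
  at node 36 with bounds (14, 34): VIOLATION
Node 36 violates its bound: not (14 < 36 < 34).
Result: Not a valid BST


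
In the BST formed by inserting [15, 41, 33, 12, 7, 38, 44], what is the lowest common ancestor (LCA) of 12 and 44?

Tree insertion order: [15, 41, 33, 12, 7, 38, 44]
Tree (level-order array): [15, 12, 41, 7, None, 33, 44, None, None, None, 38]
In a BST, the LCA of p=12, q=44 is the first node v on the
root-to-leaf path with p <= v <= q (go left if both < v, right if both > v).
Walk from root:
  at 15: 12 <= 15 <= 44, this is the LCA
LCA = 15


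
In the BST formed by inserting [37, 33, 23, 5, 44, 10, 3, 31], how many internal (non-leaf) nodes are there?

Tree built from: [37, 33, 23, 5, 44, 10, 3, 31]
Tree (level-order array): [37, 33, 44, 23, None, None, None, 5, 31, 3, 10]
Rule: An internal node has at least one child.
Per-node child counts:
  node 37: 2 child(ren)
  node 33: 1 child(ren)
  node 23: 2 child(ren)
  node 5: 2 child(ren)
  node 3: 0 child(ren)
  node 10: 0 child(ren)
  node 31: 0 child(ren)
  node 44: 0 child(ren)
Matching nodes: [37, 33, 23, 5]
Count of internal (non-leaf) nodes: 4


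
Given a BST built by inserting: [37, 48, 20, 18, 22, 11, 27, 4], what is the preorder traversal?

Tree insertion order: [37, 48, 20, 18, 22, 11, 27, 4]
Tree (level-order array): [37, 20, 48, 18, 22, None, None, 11, None, None, 27, 4]
Preorder traversal: [37, 20, 18, 11, 4, 22, 27, 48]


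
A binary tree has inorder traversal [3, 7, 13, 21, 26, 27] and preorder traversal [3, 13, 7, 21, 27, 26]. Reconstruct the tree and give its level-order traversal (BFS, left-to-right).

Inorder:  [3, 7, 13, 21, 26, 27]
Preorder: [3, 13, 7, 21, 27, 26]
Algorithm: preorder visits root first, so consume preorder in order;
for each root, split the current inorder slice at that value into
left-subtree inorder and right-subtree inorder, then recurse.
Recursive splits:
  root=3; inorder splits into left=[], right=[7, 13, 21, 26, 27]
  root=13; inorder splits into left=[7], right=[21, 26, 27]
  root=7; inorder splits into left=[], right=[]
  root=21; inorder splits into left=[], right=[26, 27]
  root=27; inorder splits into left=[26], right=[]
  root=26; inorder splits into left=[], right=[]
Reconstructed level-order: [3, 13, 7, 21, 27, 26]


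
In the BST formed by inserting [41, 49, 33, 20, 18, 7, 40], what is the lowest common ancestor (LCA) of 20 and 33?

Tree insertion order: [41, 49, 33, 20, 18, 7, 40]
Tree (level-order array): [41, 33, 49, 20, 40, None, None, 18, None, None, None, 7]
In a BST, the LCA of p=20, q=33 is the first node v on the
root-to-leaf path with p <= v <= q (go left if both < v, right if both > v).
Walk from root:
  at 41: both 20 and 33 < 41, go left
  at 33: 20 <= 33 <= 33, this is the LCA
LCA = 33


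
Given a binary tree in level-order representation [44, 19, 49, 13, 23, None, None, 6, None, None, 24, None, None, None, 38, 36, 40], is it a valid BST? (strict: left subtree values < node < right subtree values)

Level-order array: [44, 19, 49, 13, 23, None, None, 6, None, None, 24, None, None, None, 38, 36, 40]
Validate using subtree bounds (lo, hi): at each node, require lo < value < hi,
then recurse left with hi=value and right with lo=value.
Preorder trace (stopping at first violation):
  at node 44 with bounds (-inf, +inf): OK
  at node 19 with bounds (-inf, 44): OK
  at node 13 with bounds (-inf, 19): OK
  at node 6 with bounds (-inf, 13): OK
  at node 23 with bounds (19, 44): OK
  at node 24 with bounds (23, 44): OK
  at node 38 with bounds (24, 44): OK
  at node 36 with bounds (24, 38): OK
  at node 40 with bounds (38, 44): OK
  at node 49 with bounds (44, +inf): OK
No violation found at any node.
Result: Valid BST


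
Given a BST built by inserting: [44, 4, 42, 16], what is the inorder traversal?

Tree insertion order: [44, 4, 42, 16]
Tree (level-order array): [44, 4, None, None, 42, 16]
Inorder traversal: [4, 16, 42, 44]


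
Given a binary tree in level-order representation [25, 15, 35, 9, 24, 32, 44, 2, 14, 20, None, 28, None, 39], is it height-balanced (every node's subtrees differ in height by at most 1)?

Tree (level-order array): [25, 15, 35, 9, 24, 32, 44, 2, 14, 20, None, 28, None, 39]
Definition: a tree is height-balanced if, at every node, |h(left) - h(right)| <= 1 (empty subtree has height -1).
Bottom-up per-node check:
  node 2: h_left=-1, h_right=-1, diff=0 [OK], height=0
  node 14: h_left=-1, h_right=-1, diff=0 [OK], height=0
  node 9: h_left=0, h_right=0, diff=0 [OK], height=1
  node 20: h_left=-1, h_right=-1, diff=0 [OK], height=0
  node 24: h_left=0, h_right=-1, diff=1 [OK], height=1
  node 15: h_left=1, h_right=1, diff=0 [OK], height=2
  node 28: h_left=-1, h_right=-1, diff=0 [OK], height=0
  node 32: h_left=0, h_right=-1, diff=1 [OK], height=1
  node 39: h_left=-1, h_right=-1, diff=0 [OK], height=0
  node 44: h_left=0, h_right=-1, diff=1 [OK], height=1
  node 35: h_left=1, h_right=1, diff=0 [OK], height=2
  node 25: h_left=2, h_right=2, diff=0 [OK], height=3
All nodes satisfy the balance condition.
Result: Balanced


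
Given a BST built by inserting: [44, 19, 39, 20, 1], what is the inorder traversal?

Tree insertion order: [44, 19, 39, 20, 1]
Tree (level-order array): [44, 19, None, 1, 39, None, None, 20]
Inorder traversal: [1, 19, 20, 39, 44]


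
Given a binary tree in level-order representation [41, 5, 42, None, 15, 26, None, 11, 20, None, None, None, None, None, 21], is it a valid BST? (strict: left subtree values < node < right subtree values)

Level-order array: [41, 5, 42, None, 15, 26, None, 11, 20, None, None, None, None, None, 21]
Validate using subtree bounds (lo, hi): at each node, require lo < value < hi,
then recurse left with hi=value and right with lo=value.
Preorder trace (stopping at first violation):
  at node 41 with bounds (-inf, +inf): OK
  at node 5 with bounds (-inf, 41): OK
  at node 15 with bounds (5, 41): OK
  at node 11 with bounds (5, 15): OK
  at node 20 with bounds (15, 41): OK
  at node 21 with bounds (20, 41): OK
  at node 42 with bounds (41, +inf): OK
  at node 26 with bounds (41, 42): VIOLATION
Node 26 violates its bound: not (41 < 26 < 42).
Result: Not a valid BST


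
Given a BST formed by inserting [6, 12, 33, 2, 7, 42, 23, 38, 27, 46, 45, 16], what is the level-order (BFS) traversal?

Tree insertion order: [6, 12, 33, 2, 7, 42, 23, 38, 27, 46, 45, 16]
Tree (level-order array): [6, 2, 12, None, None, 7, 33, None, None, 23, 42, 16, 27, 38, 46, None, None, None, None, None, None, 45]
BFS from the root, enqueuing left then right child of each popped node:
  queue [6] -> pop 6, enqueue [2, 12], visited so far: [6]
  queue [2, 12] -> pop 2, enqueue [none], visited so far: [6, 2]
  queue [12] -> pop 12, enqueue [7, 33], visited so far: [6, 2, 12]
  queue [7, 33] -> pop 7, enqueue [none], visited so far: [6, 2, 12, 7]
  queue [33] -> pop 33, enqueue [23, 42], visited so far: [6, 2, 12, 7, 33]
  queue [23, 42] -> pop 23, enqueue [16, 27], visited so far: [6, 2, 12, 7, 33, 23]
  queue [42, 16, 27] -> pop 42, enqueue [38, 46], visited so far: [6, 2, 12, 7, 33, 23, 42]
  queue [16, 27, 38, 46] -> pop 16, enqueue [none], visited so far: [6, 2, 12, 7, 33, 23, 42, 16]
  queue [27, 38, 46] -> pop 27, enqueue [none], visited so far: [6, 2, 12, 7, 33, 23, 42, 16, 27]
  queue [38, 46] -> pop 38, enqueue [none], visited so far: [6, 2, 12, 7, 33, 23, 42, 16, 27, 38]
  queue [46] -> pop 46, enqueue [45], visited so far: [6, 2, 12, 7, 33, 23, 42, 16, 27, 38, 46]
  queue [45] -> pop 45, enqueue [none], visited so far: [6, 2, 12, 7, 33, 23, 42, 16, 27, 38, 46, 45]
Result: [6, 2, 12, 7, 33, 23, 42, 16, 27, 38, 46, 45]


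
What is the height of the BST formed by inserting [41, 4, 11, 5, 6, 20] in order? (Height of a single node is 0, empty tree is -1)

Insertion order: [41, 4, 11, 5, 6, 20]
Tree (level-order array): [41, 4, None, None, 11, 5, 20, None, 6]
Compute height bottom-up (empty subtree = -1):
  height(6) = 1 + max(-1, -1) = 0
  height(5) = 1 + max(-1, 0) = 1
  height(20) = 1 + max(-1, -1) = 0
  height(11) = 1 + max(1, 0) = 2
  height(4) = 1 + max(-1, 2) = 3
  height(41) = 1 + max(3, -1) = 4
Height = 4


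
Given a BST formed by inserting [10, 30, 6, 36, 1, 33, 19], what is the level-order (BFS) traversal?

Tree insertion order: [10, 30, 6, 36, 1, 33, 19]
Tree (level-order array): [10, 6, 30, 1, None, 19, 36, None, None, None, None, 33]
BFS from the root, enqueuing left then right child of each popped node:
  queue [10] -> pop 10, enqueue [6, 30], visited so far: [10]
  queue [6, 30] -> pop 6, enqueue [1], visited so far: [10, 6]
  queue [30, 1] -> pop 30, enqueue [19, 36], visited so far: [10, 6, 30]
  queue [1, 19, 36] -> pop 1, enqueue [none], visited so far: [10, 6, 30, 1]
  queue [19, 36] -> pop 19, enqueue [none], visited so far: [10, 6, 30, 1, 19]
  queue [36] -> pop 36, enqueue [33], visited so far: [10, 6, 30, 1, 19, 36]
  queue [33] -> pop 33, enqueue [none], visited so far: [10, 6, 30, 1, 19, 36, 33]
Result: [10, 6, 30, 1, 19, 36, 33]


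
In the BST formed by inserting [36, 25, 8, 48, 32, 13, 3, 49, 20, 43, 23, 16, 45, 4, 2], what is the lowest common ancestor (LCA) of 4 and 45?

Tree insertion order: [36, 25, 8, 48, 32, 13, 3, 49, 20, 43, 23, 16, 45, 4, 2]
Tree (level-order array): [36, 25, 48, 8, 32, 43, 49, 3, 13, None, None, None, 45, None, None, 2, 4, None, 20, None, None, None, None, None, None, 16, 23]
In a BST, the LCA of p=4, q=45 is the first node v on the
root-to-leaf path with p <= v <= q (go left if both < v, right if both > v).
Walk from root:
  at 36: 4 <= 36 <= 45, this is the LCA
LCA = 36


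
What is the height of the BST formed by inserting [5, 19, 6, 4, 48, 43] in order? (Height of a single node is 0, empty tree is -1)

Insertion order: [5, 19, 6, 4, 48, 43]
Tree (level-order array): [5, 4, 19, None, None, 6, 48, None, None, 43]
Compute height bottom-up (empty subtree = -1):
  height(4) = 1 + max(-1, -1) = 0
  height(6) = 1 + max(-1, -1) = 0
  height(43) = 1 + max(-1, -1) = 0
  height(48) = 1 + max(0, -1) = 1
  height(19) = 1 + max(0, 1) = 2
  height(5) = 1 + max(0, 2) = 3
Height = 3


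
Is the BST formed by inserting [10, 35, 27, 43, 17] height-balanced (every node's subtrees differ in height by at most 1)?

Tree (level-order array): [10, None, 35, 27, 43, 17]
Definition: a tree is height-balanced if, at every node, |h(left) - h(right)| <= 1 (empty subtree has height -1).
Bottom-up per-node check:
  node 17: h_left=-1, h_right=-1, diff=0 [OK], height=0
  node 27: h_left=0, h_right=-1, diff=1 [OK], height=1
  node 43: h_left=-1, h_right=-1, diff=0 [OK], height=0
  node 35: h_left=1, h_right=0, diff=1 [OK], height=2
  node 10: h_left=-1, h_right=2, diff=3 [FAIL (|-1-2|=3 > 1)], height=3
Node 10 violates the condition: |-1 - 2| = 3 > 1.
Result: Not balanced


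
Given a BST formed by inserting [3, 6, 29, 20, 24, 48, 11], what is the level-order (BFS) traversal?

Tree insertion order: [3, 6, 29, 20, 24, 48, 11]
Tree (level-order array): [3, None, 6, None, 29, 20, 48, 11, 24]
BFS from the root, enqueuing left then right child of each popped node:
  queue [3] -> pop 3, enqueue [6], visited so far: [3]
  queue [6] -> pop 6, enqueue [29], visited so far: [3, 6]
  queue [29] -> pop 29, enqueue [20, 48], visited so far: [3, 6, 29]
  queue [20, 48] -> pop 20, enqueue [11, 24], visited so far: [3, 6, 29, 20]
  queue [48, 11, 24] -> pop 48, enqueue [none], visited so far: [3, 6, 29, 20, 48]
  queue [11, 24] -> pop 11, enqueue [none], visited so far: [3, 6, 29, 20, 48, 11]
  queue [24] -> pop 24, enqueue [none], visited so far: [3, 6, 29, 20, 48, 11, 24]
Result: [3, 6, 29, 20, 48, 11, 24]


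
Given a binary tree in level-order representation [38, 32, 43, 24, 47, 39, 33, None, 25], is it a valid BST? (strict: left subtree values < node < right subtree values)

Level-order array: [38, 32, 43, 24, 47, 39, 33, None, 25]
Validate using subtree bounds (lo, hi): at each node, require lo < value < hi,
then recurse left with hi=value and right with lo=value.
Preorder trace (stopping at first violation):
  at node 38 with bounds (-inf, +inf): OK
  at node 32 with bounds (-inf, 38): OK
  at node 24 with bounds (-inf, 32): OK
  at node 25 with bounds (24, 32): OK
  at node 47 with bounds (32, 38): VIOLATION
Node 47 violates its bound: not (32 < 47 < 38).
Result: Not a valid BST


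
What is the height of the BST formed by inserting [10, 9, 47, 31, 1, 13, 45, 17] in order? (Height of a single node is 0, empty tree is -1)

Insertion order: [10, 9, 47, 31, 1, 13, 45, 17]
Tree (level-order array): [10, 9, 47, 1, None, 31, None, None, None, 13, 45, None, 17]
Compute height bottom-up (empty subtree = -1):
  height(1) = 1 + max(-1, -1) = 0
  height(9) = 1 + max(0, -1) = 1
  height(17) = 1 + max(-1, -1) = 0
  height(13) = 1 + max(-1, 0) = 1
  height(45) = 1 + max(-1, -1) = 0
  height(31) = 1 + max(1, 0) = 2
  height(47) = 1 + max(2, -1) = 3
  height(10) = 1 + max(1, 3) = 4
Height = 4


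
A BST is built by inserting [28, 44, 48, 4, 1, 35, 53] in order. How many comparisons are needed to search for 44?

Search path for 44: 28 -> 44
Found: True
Comparisons: 2


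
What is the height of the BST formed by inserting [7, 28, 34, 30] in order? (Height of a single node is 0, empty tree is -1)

Insertion order: [7, 28, 34, 30]
Tree (level-order array): [7, None, 28, None, 34, 30]
Compute height bottom-up (empty subtree = -1):
  height(30) = 1 + max(-1, -1) = 0
  height(34) = 1 + max(0, -1) = 1
  height(28) = 1 + max(-1, 1) = 2
  height(7) = 1 + max(-1, 2) = 3
Height = 3


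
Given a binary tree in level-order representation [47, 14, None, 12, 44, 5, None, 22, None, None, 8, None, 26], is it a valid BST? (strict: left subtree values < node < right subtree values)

Level-order array: [47, 14, None, 12, 44, 5, None, 22, None, None, 8, None, 26]
Validate using subtree bounds (lo, hi): at each node, require lo < value < hi,
then recurse left with hi=value and right with lo=value.
Preorder trace (stopping at first violation):
  at node 47 with bounds (-inf, +inf): OK
  at node 14 with bounds (-inf, 47): OK
  at node 12 with bounds (-inf, 14): OK
  at node 5 with bounds (-inf, 12): OK
  at node 8 with bounds (5, 12): OK
  at node 44 with bounds (14, 47): OK
  at node 22 with bounds (14, 44): OK
  at node 26 with bounds (22, 44): OK
No violation found at any node.
Result: Valid BST


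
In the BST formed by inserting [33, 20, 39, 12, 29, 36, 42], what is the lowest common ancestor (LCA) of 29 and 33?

Tree insertion order: [33, 20, 39, 12, 29, 36, 42]
Tree (level-order array): [33, 20, 39, 12, 29, 36, 42]
In a BST, the LCA of p=29, q=33 is the first node v on the
root-to-leaf path with p <= v <= q (go left if both < v, right if both > v).
Walk from root:
  at 33: 29 <= 33 <= 33, this is the LCA
LCA = 33


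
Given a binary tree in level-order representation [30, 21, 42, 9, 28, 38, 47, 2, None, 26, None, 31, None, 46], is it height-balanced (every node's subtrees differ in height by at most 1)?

Tree (level-order array): [30, 21, 42, 9, 28, 38, 47, 2, None, 26, None, 31, None, 46]
Definition: a tree is height-balanced if, at every node, |h(left) - h(right)| <= 1 (empty subtree has height -1).
Bottom-up per-node check:
  node 2: h_left=-1, h_right=-1, diff=0 [OK], height=0
  node 9: h_left=0, h_right=-1, diff=1 [OK], height=1
  node 26: h_left=-1, h_right=-1, diff=0 [OK], height=0
  node 28: h_left=0, h_right=-1, diff=1 [OK], height=1
  node 21: h_left=1, h_right=1, diff=0 [OK], height=2
  node 31: h_left=-1, h_right=-1, diff=0 [OK], height=0
  node 38: h_left=0, h_right=-1, diff=1 [OK], height=1
  node 46: h_left=-1, h_right=-1, diff=0 [OK], height=0
  node 47: h_left=0, h_right=-1, diff=1 [OK], height=1
  node 42: h_left=1, h_right=1, diff=0 [OK], height=2
  node 30: h_left=2, h_right=2, diff=0 [OK], height=3
All nodes satisfy the balance condition.
Result: Balanced


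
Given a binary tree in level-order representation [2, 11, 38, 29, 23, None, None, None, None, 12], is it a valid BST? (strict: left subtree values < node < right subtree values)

Level-order array: [2, 11, 38, 29, 23, None, None, None, None, 12]
Validate using subtree bounds (lo, hi): at each node, require lo < value < hi,
then recurse left with hi=value and right with lo=value.
Preorder trace (stopping at first violation):
  at node 2 with bounds (-inf, +inf): OK
  at node 11 with bounds (-inf, 2): VIOLATION
Node 11 violates its bound: not (-inf < 11 < 2).
Result: Not a valid BST


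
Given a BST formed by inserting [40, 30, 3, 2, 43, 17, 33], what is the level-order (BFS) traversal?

Tree insertion order: [40, 30, 3, 2, 43, 17, 33]
Tree (level-order array): [40, 30, 43, 3, 33, None, None, 2, 17]
BFS from the root, enqueuing left then right child of each popped node:
  queue [40] -> pop 40, enqueue [30, 43], visited so far: [40]
  queue [30, 43] -> pop 30, enqueue [3, 33], visited so far: [40, 30]
  queue [43, 3, 33] -> pop 43, enqueue [none], visited so far: [40, 30, 43]
  queue [3, 33] -> pop 3, enqueue [2, 17], visited so far: [40, 30, 43, 3]
  queue [33, 2, 17] -> pop 33, enqueue [none], visited so far: [40, 30, 43, 3, 33]
  queue [2, 17] -> pop 2, enqueue [none], visited so far: [40, 30, 43, 3, 33, 2]
  queue [17] -> pop 17, enqueue [none], visited so far: [40, 30, 43, 3, 33, 2, 17]
Result: [40, 30, 43, 3, 33, 2, 17]


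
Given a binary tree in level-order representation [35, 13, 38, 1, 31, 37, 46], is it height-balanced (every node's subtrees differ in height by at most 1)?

Tree (level-order array): [35, 13, 38, 1, 31, 37, 46]
Definition: a tree is height-balanced if, at every node, |h(left) - h(right)| <= 1 (empty subtree has height -1).
Bottom-up per-node check:
  node 1: h_left=-1, h_right=-1, diff=0 [OK], height=0
  node 31: h_left=-1, h_right=-1, diff=0 [OK], height=0
  node 13: h_left=0, h_right=0, diff=0 [OK], height=1
  node 37: h_left=-1, h_right=-1, diff=0 [OK], height=0
  node 46: h_left=-1, h_right=-1, diff=0 [OK], height=0
  node 38: h_left=0, h_right=0, diff=0 [OK], height=1
  node 35: h_left=1, h_right=1, diff=0 [OK], height=2
All nodes satisfy the balance condition.
Result: Balanced


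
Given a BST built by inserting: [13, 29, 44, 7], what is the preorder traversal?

Tree insertion order: [13, 29, 44, 7]
Tree (level-order array): [13, 7, 29, None, None, None, 44]
Preorder traversal: [13, 7, 29, 44]


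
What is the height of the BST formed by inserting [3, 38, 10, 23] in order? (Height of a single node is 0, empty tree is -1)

Insertion order: [3, 38, 10, 23]
Tree (level-order array): [3, None, 38, 10, None, None, 23]
Compute height bottom-up (empty subtree = -1):
  height(23) = 1 + max(-1, -1) = 0
  height(10) = 1 + max(-1, 0) = 1
  height(38) = 1 + max(1, -1) = 2
  height(3) = 1 + max(-1, 2) = 3
Height = 3


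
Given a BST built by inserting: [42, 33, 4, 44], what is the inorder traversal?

Tree insertion order: [42, 33, 4, 44]
Tree (level-order array): [42, 33, 44, 4]
Inorder traversal: [4, 33, 42, 44]


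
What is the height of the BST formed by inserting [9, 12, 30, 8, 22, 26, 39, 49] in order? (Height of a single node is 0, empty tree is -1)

Insertion order: [9, 12, 30, 8, 22, 26, 39, 49]
Tree (level-order array): [9, 8, 12, None, None, None, 30, 22, 39, None, 26, None, 49]
Compute height bottom-up (empty subtree = -1):
  height(8) = 1 + max(-1, -1) = 0
  height(26) = 1 + max(-1, -1) = 0
  height(22) = 1 + max(-1, 0) = 1
  height(49) = 1 + max(-1, -1) = 0
  height(39) = 1 + max(-1, 0) = 1
  height(30) = 1 + max(1, 1) = 2
  height(12) = 1 + max(-1, 2) = 3
  height(9) = 1 + max(0, 3) = 4
Height = 4


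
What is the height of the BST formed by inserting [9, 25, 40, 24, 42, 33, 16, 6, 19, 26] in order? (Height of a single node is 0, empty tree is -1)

Insertion order: [9, 25, 40, 24, 42, 33, 16, 6, 19, 26]
Tree (level-order array): [9, 6, 25, None, None, 24, 40, 16, None, 33, 42, None, 19, 26]
Compute height bottom-up (empty subtree = -1):
  height(6) = 1 + max(-1, -1) = 0
  height(19) = 1 + max(-1, -1) = 0
  height(16) = 1 + max(-1, 0) = 1
  height(24) = 1 + max(1, -1) = 2
  height(26) = 1 + max(-1, -1) = 0
  height(33) = 1 + max(0, -1) = 1
  height(42) = 1 + max(-1, -1) = 0
  height(40) = 1 + max(1, 0) = 2
  height(25) = 1 + max(2, 2) = 3
  height(9) = 1 + max(0, 3) = 4
Height = 4


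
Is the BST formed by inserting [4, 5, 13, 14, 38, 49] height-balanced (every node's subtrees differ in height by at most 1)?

Tree (level-order array): [4, None, 5, None, 13, None, 14, None, 38, None, 49]
Definition: a tree is height-balanced if, at every node, |h(left) - h(right)| <= 1 (empty subtree has height -1).
Bottom-up per-node check:
  node 49: h_left=-1, h_right=-1, diff=0 [OK], height=0
  node 38: h_left=-1, h_right=0, diff=1 [OK], height=1
  node 14: h_left=-1, h_right=1, diff=2 [FAIL (|-1-1|=2 > 1)], height=2
  node 13: h_left=-1, h_right=2, diff=3 [FAIL (|-1-2|=3 > 1)], height=3
  node 5: h_left=-1, h_right=3, diff=4 [FAIL (|-1-3|=4 > 1)], height=4
  node 4: h_left=-1, h_right=4, diff=5 [FAIL (|-1-4|=5 > 1)], height=5
Node 14 violates the condition: |-1 - 1| = 2 > 1.
Result: Not balanced


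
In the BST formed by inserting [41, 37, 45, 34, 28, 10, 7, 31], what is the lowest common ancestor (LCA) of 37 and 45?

Tree insertion order: [41, 37, 45, 34, 28, 10, 7, 31]
Tree (level-order array): [41, 37, 45, 34, None, None, None, 28, None, 10, 31, 7]
In a BST, the LCA of p=37, q=45 is the first node v on the
root-to-leaf path with p <= v <= q (go left if both < v, right if both > v).
Walk from root:
  at 41: 37 <= 41 <= 45, this is the LCA
LCA = 41


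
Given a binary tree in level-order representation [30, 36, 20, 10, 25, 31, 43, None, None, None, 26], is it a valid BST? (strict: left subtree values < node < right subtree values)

Level-order array: [30, 36, 20, 10, 25, 31, 43, None, None, None, 26]
Validate using subtree bounds (lo, hi): at each node, require lo < value < hi,
then recurse left with hi=value and right with lo=value.
Preorder trace (stopping at first violation):
  at node 30 with bounds (-inf, +inf): OK
  at node 36 with bounds (-inf, 30): VIOLATION
Node 36 violates its bound: not (-inf < 36 < 30).
Result: Not a valid BST


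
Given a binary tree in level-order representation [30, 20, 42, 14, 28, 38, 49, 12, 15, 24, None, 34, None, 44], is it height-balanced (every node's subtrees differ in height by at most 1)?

Tree (level-order array): [30, 20, 42, 14, 28, 38, 49, 12, 15, 24, None, 34, None, 44]
Definition: a tree is height-balanced if, at every node, |h(left) - h(right)| <= 1 (empty subtree has height -1).
Bottom-up per-node check:
  node 12: h_left=-1, h_right=-1, diff=0 [OK], height=0
  node 15: h_left=-1, h_right=-1, diff=0 [OK], height=0
  node 14: h_left=0, h_right=0, diff=0 [OK], height=1
  node 24: h_left=-1, h_right=-1, diff=0 [OK], height=0
  node 28: h_left=0, h_right=-1, diff=1 [OK], height=1
  node 20: h_left=1, h_right=1, diff=0 [OK], height=2
  node 34: h_left=-1, h_right=-1, diff=0 [OK], height=0
  node 38: h_left=0, h_right=-1, diff=1 [OK], height=1
  node 44: h_left=-1, h_right=-1, diff=0 [OK], height=0
  node 49: h_left=0, h_right=-1, diff=1 [OK], height=1
  node 42: h_left=1, h_right=1, diff=0 [OK], height=2
  node 30: h_left=2, h_right=2, diff=0 [OK], height=3
All nodes satisfy the balance condition.
Result: Balanced


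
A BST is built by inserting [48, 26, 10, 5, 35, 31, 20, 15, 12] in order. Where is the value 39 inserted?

Starting tree (level order): [48, 26, None, 10, 35, 5, 20, 31, None, None, None, 15, None, None, None, 12]
Insertion path: 48 -> 26 -> 35
Result: insert 39 as right child of 35
Final tree (level order): [48, 26, None, 10, 35, 5, 20, 31, 39, None, None, 15, None, None, None, None, None, 12]
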